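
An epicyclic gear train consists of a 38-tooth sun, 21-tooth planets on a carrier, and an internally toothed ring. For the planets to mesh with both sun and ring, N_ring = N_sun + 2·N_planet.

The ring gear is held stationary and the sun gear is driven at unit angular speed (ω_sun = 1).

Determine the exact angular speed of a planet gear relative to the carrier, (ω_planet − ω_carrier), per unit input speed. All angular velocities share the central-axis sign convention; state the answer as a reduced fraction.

-1520/1239

N_ring = 38 + 2·21 = 80
38(ω_s−ω_c) = −80(ω_r−ω_c),  ω_r=0, ω_s=1
38(1−ω_c) = −80(0−ω_c)  ⇒  118ω_c = 38  ⇒  ω_c = 19/59
sun–planet: 38·(1−19/59) = −21·(ω_p−ω_c)  ⇒  ω_p−ω_c = −(38/21)·(40/59) = -1520/1239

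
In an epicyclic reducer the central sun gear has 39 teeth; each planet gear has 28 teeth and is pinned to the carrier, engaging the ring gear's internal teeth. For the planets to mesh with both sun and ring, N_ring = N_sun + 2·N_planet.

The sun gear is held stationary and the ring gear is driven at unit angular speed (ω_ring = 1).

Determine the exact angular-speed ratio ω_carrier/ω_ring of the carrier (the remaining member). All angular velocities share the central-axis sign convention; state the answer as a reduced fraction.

N_ring = 39 + 2·28 = 95
39(ω_s−ω_c) = −95(ω_r−ω_c),  ω_s=0, ω_r=1
39(0−ω_c) = −95(1−ω_c)  ⇒  134ω_c = 95  ⇒  ω_c = 95/134
ω_c/ω_r = 95/134

95/134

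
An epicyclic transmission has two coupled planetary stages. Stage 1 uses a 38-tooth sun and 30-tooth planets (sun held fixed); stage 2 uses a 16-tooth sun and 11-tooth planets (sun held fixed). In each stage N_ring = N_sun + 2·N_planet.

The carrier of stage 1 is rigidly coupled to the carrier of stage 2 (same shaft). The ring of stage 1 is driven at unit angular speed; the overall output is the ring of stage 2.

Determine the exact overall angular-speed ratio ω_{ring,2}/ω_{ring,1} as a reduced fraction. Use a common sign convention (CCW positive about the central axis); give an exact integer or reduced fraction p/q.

Stage 1: N_ring = 38 + 2·30 = 98
Stage 1: 38(ω_s−ω_c) = −98(ω_r−ω_c),  ω_s=0, ω_r=1
Stage 1: 38(0−ω_c) = −98(1−ω_c)  ⇒  136ω_c = 98  ⇒  ω_c = 49/68
  ⇒ ω_c¹/ω_r¹ = 49/68
Stage 2: N_ring = 16 + 2·11 = 38
Stage 2: 16(ω_s−ω_c) = −38(ω_r−ω_c),  ω_s=0, ω_c=1
Stage 2: ω_r = 1 − (16/38)(0−1) = 27/19
  ⇒ ω_r²/ω_c² = 27/19
Coupling ω_c² = ω_c¹ ⇒ overall = 49/68 × 27/19 = 1323/1292

1323/1292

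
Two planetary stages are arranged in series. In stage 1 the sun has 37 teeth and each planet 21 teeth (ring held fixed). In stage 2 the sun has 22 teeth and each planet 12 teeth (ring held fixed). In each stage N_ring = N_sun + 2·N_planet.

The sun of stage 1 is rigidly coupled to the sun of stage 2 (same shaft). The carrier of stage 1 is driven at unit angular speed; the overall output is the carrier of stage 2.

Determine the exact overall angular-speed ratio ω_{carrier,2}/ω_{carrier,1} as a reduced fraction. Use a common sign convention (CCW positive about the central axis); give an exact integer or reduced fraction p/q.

638/629

Stage 1: N_ring = 37 + 2·21 = 79
Stage 1: 37(ω_s−ω_c) = −79(ω_r−ω_c),  ω_r=0, ω_c=1
Stage 1: ω_s = 1 − (79/37)(0−1) = 116/37
  ⇒ ω_s¹/ω_c¹ = 116/37
Stage 2: N_ring = 22 + 2·12 = 46
Stage 2: 22(ω_s−ω_c) = −46(ω_r−ω_c),  ω_r=0, ω_s=1
Stage 2: 22(1−ω_c) = −46(0−ω_c)  ⇒  68ω_c = 22  ⇒  ω_c = 11/34
  ⇒ ω_c²/ω_s² = 11/34
Coupling ω_s² = ω_s¹ ⇒ overall = 116/37 × 11/34 = 638/629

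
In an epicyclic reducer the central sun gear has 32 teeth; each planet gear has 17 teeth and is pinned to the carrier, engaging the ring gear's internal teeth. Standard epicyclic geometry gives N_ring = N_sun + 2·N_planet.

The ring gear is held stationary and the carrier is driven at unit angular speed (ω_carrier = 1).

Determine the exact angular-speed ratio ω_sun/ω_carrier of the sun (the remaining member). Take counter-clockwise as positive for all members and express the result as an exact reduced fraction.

N_ring = 32 + 2·17 = 66
32(ω_s−ω_c) = −66(ω_r−ω_c),  ω_r=0, ω_c=1
ω_s = 1 − (66/32)(0−1) = 49/16
ω_s/ω_c = 49/16

49/16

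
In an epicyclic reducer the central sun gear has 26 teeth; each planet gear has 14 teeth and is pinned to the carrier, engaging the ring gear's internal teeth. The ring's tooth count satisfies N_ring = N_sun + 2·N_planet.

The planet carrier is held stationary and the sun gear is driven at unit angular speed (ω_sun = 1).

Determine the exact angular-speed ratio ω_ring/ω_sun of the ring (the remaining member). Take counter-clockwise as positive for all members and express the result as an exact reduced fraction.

N_ring = 26 + 2·14 = 54
26(ω_s−ω_c) = −54(ω_r−ω_c),  ω_c=0, ω_s=1
ω_r = 0 − (26/54)(1−0) = -13/27
ω_r/ω_s = -13/27

-13/27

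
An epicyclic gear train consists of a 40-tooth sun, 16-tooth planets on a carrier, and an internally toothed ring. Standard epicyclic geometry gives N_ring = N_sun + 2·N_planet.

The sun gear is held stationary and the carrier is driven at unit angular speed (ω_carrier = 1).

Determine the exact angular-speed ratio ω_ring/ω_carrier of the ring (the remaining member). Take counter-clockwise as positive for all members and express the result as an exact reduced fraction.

N_ring = 40 + 2·16 = 72
40(ω_s−ω_c) = −72(ω_r−ω_c),  ω_s=0, ω_c=1
ω_r = 1 − (40/72)(0−1) = 14/9
ω_r/ω_c = 14/9

14/9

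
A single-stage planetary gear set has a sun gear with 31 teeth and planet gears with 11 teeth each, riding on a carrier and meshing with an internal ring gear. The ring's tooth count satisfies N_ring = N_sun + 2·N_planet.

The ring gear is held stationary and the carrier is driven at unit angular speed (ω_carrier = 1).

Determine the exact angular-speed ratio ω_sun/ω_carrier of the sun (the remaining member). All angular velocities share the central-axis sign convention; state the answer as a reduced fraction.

N_ring = 31 + 2·11 = 53
31(ω_s−ω_c) = −53(ω_r−ω_c),  ω_r=0, ω_c=1
ω_s = 1 − (53/31)(0−1) = 84/31
ω_s/ω_c = 84/31

84/31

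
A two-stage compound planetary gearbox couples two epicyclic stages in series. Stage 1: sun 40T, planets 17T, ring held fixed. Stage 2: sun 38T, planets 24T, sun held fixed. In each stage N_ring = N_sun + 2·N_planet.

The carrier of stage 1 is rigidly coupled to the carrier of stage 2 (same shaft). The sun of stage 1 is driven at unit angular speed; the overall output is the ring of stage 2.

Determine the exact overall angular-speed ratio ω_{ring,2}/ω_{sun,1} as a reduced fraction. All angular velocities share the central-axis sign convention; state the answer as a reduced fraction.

1240/2451

Stage 1: N_ring = 40 + 2·17 = 74
Stage 1: 40(ω_s−ω_c) = −74(ω_r−ω_c),  ω_r=0, ω_s=1
Stage 1: 40(1−ω_c) = −74(0−ω_c)  ⇒  114ω_c = 40  ⇒  ω_c = 20/57
  ⇒ ω_c¹/ω_s¹ = 20/57
Stage 2: N_ring = 38 + 2·24 = 86
Stage 2: 38(ω_s−ω_c) = −86(ω_r−ω_c),  ω_s=0, ω_c=1
Stage 2: ω_r = 1 − (38/86)(0−1) = 62/43
  ⇒ ω_r²/ω_c² = 62/43
Coupling ω_c² = ω_c¹ ⇒ overall = 20/57 × 62/43 = 1240/2451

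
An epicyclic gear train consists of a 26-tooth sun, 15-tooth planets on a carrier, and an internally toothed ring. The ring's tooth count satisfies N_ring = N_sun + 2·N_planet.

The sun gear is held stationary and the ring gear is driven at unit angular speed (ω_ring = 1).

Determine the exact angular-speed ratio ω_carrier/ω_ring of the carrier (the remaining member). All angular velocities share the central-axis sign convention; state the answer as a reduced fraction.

28/41

N_ring = 26 + 2·15 = 56
26(ω_s−ω_c) = −56(ω_r−ω_c),  ω_s=0, ω_r=1
26(0−ω_c) = −56(1−ω_c)  ⇒  82ω_c = 56  ⇒  ω_c = 28/41
ω_c/ω_r = 28/41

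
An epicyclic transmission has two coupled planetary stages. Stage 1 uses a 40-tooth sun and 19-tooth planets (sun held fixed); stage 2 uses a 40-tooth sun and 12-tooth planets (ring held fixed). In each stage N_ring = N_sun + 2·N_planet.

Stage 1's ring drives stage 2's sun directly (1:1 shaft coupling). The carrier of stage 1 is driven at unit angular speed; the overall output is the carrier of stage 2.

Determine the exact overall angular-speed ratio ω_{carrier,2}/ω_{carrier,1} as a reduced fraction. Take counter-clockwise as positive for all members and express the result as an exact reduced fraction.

295/507

Stage 1: N_ring = 40 + 2·19 = 78
Stage 1: 40(ω_s−ω_c) = −78(ω_r−ω_c),  ω_s=0, ω_c=1
Stage 1: ω_r = 1 − (40/78)(0−1) = 59/39
  ⇒ ω_r¹/ω_c¹ = 59/39
Stage 2: N_ring = 40 + 2·12 = 64
Stage 2: 40(ω_s−ω_c) = −64(ω_r−ω_c),  ω_r=0, ω_s=1
Stage 2: 40(1−ω_c) = −64(0−ω_c)  ⇒  104ω_c = 40  ⇒  ω_c = 5/13
  ⇒ ω_c²/ω_s² = 5/13
Coupling ω_s² = ω_r¹ ⇒ overall = 59/39 × 5/13 = 295/507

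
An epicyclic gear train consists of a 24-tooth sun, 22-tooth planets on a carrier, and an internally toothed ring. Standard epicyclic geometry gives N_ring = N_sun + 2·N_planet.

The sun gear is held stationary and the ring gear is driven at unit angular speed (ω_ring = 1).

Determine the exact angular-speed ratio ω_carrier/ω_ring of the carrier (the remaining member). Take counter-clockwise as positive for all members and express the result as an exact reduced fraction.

N_ring = 24 + 2·22 = 68
24(ω_s−ω_c) = −68(ω_r−ω_c),  ω_s=0, ω_r=1
24(0−ω_c) = −68(1−ω_c)  ⇒  92ω_c = 68  ⇒  ω_c = 17/23
ω_c/ω_r = 17/23

17/23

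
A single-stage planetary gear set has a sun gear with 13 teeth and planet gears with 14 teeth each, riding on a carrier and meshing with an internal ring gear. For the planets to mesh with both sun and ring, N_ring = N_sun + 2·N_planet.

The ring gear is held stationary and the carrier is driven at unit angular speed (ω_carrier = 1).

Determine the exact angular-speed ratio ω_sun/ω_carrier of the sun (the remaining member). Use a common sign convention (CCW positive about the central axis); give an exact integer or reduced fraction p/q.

N_ring = 13 + 2·14 = 41
13(ω_s−ω_c) = −41(ω_r−ω_c),  ω_r=0, ω_c=1
ω_s = 1 − (41/13)(0−1) = 54/13
ω_s/ω_c = 54/13

54/13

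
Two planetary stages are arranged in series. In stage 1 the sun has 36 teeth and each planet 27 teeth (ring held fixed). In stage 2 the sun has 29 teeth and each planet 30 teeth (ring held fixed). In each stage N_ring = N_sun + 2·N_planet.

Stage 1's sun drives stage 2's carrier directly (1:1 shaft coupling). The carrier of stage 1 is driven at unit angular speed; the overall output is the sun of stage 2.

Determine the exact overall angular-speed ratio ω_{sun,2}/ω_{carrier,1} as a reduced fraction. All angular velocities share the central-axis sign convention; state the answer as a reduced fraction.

413/29

Stage 1: N_ring = 36 + 2·27 = 90
Stage 1: 36(ω_s−ω_c) = −90(ω_r−ω_c),  ω_r=0, ω_c=1
Stage 1: ω_s = 1 − (90/36)(0−1) = 7/2
  ⇒ ω_s¹/ω_c¹ = 7/2
Stage 2: N_ring = 29 + 2·30 = 89
Stage 2: 29(ω_s−ω_c) = −89(ω_r−ω_c),  ω_r=0, ω_c=1
Stage 2: ω_s = 1 − (89/29)(0−1) = 118/29
  ⇒ ω_s²/ω_c² = 118/29
Coupling ω_c² = ω_s¹ ⇒ overall = 7/2 × 118/29 = 413/29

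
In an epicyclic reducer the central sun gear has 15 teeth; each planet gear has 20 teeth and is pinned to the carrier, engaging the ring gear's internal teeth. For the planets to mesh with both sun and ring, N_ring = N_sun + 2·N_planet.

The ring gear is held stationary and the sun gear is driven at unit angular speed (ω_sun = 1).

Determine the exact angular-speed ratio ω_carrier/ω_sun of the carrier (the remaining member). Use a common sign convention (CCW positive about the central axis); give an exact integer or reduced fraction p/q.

N_ring = 15 + 2·20 = 55
15(ω_s−ω_c) = −55(ω_r−ω_c),  ω_r=0, ω_s=1
15(1−ω_c) = −55(0−ω_c)  ⇒  70ω_c = 15  ⇒  ω_c = 3/14
ω_c/ω_s = 3/14

3/14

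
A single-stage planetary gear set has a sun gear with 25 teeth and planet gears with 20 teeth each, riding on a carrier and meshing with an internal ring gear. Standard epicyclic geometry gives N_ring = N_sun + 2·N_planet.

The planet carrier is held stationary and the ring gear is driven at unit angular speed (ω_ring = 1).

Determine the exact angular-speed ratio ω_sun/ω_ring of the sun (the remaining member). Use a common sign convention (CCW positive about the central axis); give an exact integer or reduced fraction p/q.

-13/5

N_ring = 25 + 2·20 = 65
25(ω_s−ω_c) = −65(ω_r−ω_c),  ω_c=0, ω_r=1
ω_s = 0 − (65/25)(1−0) = -13/5
ω_s/ω_r = -13/5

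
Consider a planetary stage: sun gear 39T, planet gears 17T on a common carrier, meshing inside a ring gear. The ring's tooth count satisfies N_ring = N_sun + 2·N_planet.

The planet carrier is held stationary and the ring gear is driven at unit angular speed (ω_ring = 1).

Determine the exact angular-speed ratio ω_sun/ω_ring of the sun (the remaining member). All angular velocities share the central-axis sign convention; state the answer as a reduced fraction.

N_ring = 39 + 2·17 = 73
39(ω_s−ω_c) = −73(ω_r−ω_c),  ω_c=0, ω_r=1
ω_s = 0 − (73/39)(1−0) = -73/39
ω_s/ω_r = -73/39

-73/39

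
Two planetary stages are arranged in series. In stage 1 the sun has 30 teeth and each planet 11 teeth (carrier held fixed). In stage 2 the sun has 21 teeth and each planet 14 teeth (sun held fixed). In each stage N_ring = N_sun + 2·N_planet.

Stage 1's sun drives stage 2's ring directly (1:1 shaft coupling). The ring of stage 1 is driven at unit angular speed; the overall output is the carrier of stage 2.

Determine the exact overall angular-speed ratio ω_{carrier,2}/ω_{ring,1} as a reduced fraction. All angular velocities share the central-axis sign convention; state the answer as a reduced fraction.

-91/75

Stage 1: N_ring = 30 + 2·11 = 52
Stage 1: 30(ω_s−ω_c) = −52(ω_r−ω_c),  ω_c=0, ω_r=1
Stage 1: ω_s = 0 − (52/30)(1−0) = -26/15
  ⇒ ω_s¹/ω_r¹ = -26/15
Stage 2: N_ring = 21 + 2·14 = 49
Stage 2: 21(ω_s−ω_c) = −49(ω_r−ω_c),  ω_s=0, ω_r=1
Stage 2: 21(0−ω_c) = −49(1−ω_c)  ⇒  70ω_c = 49  ⇒  ω_c = 7/10
  ⇒ ω_c²/ω_r² = 7/10
Coupling ω_r² = ω_s¹ ⇒ overall = -26/15 × 7/10 = -91/75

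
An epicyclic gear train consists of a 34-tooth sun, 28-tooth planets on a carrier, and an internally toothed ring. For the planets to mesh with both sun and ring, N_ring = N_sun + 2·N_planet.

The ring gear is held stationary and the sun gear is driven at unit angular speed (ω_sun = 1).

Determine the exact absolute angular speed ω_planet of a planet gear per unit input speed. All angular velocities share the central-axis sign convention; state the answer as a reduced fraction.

N_ring = 34 + 2·28 = 90
34(ω_s−ω_c) = −90(ω_r−ω_c),  ω_r=0, ω_s=1
34(1−ω_c) = −90(0−ω_c)  ⇒  124ω_c = 34  ⇒  ω_c = 17/62
sun–planet: 34·(1−17/62) = −28·(ω_p−ω_c)  ⇒  ω_p−ω_c = −(34/28)·(45/62) = -765/868
ω_p = 17/62 − 765/868 = -17/28

-17/28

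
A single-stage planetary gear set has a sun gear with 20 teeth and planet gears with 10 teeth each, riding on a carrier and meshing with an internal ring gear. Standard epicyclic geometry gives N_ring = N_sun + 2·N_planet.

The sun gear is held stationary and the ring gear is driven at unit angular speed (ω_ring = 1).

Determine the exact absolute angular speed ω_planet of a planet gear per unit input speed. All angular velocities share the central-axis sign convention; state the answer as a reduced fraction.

N_ring = 20 + 2·10 = 40
20(ω_s−ω_c) = −40(ω_r−ω_c),  ω_s=0, ω_r=1
20(0−ω_c) = −40(1−ω_c)  ⇒  60ω_c = 40  ⇒  ω_c = 2/3
sun–planet: 20·(0−2/3) = −10·(ω_p−ω_c)  ⇒  ω_p−ω_c = −(20/10)·(-2/3) = 4/3
ω_p = 2/3 + 4/3 = 2

2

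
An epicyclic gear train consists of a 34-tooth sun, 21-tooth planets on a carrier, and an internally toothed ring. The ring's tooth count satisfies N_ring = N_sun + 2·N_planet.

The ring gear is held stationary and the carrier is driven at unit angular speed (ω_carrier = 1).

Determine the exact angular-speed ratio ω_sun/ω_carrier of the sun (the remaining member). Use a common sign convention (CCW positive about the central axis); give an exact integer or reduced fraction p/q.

55/17

N_ring = 34 + 2·21 = 76
34(ω_s−ω_c) = −76(ω_r−ω_c),  ω_r=0, ω_c=1
ω_s = 1 − (76/34)(0−1) = 55/17
ω_s/ω_c = 55/17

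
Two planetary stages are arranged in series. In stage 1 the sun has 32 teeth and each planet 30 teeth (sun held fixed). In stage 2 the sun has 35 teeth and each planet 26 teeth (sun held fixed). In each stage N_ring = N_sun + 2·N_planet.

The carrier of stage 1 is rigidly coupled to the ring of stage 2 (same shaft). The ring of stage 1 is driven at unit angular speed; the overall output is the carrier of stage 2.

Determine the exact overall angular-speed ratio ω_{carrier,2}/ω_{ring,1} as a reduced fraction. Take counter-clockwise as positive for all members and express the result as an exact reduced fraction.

Stage 1: N_ring = 32 + 2·30 = 92
Stage 1: 32(ω_s−ω_c) = −92(ω_r−ω_c),  ω_s=0, ω_r=1
Stage 1: 32(0−ω_c) = −92(1−ω_c)  ⇒  124ω_c = 92  ⇒  ω_c = 23/31
  ⇒ ω_c¹/ω_r¹ = 23/31
Stage 2: N_ring = 35 + 2·26 = 87
Stage 2: 35(ω_s−ω_c) = −87(ω_r−ω_c),  ω_s=0, ω_r=1
Stage 2: 35(0−ω_c) = −87(1−ω_c)  ⇒  122ω_c = 87  ⇒  ω_c = 87/122
  ⇒ ω_c²/ω_r² = 87/122
Coupling ω_r² = ω_c¹ ⇒ overall = 23/31 × 87/122 = 2001/3782

2001/3782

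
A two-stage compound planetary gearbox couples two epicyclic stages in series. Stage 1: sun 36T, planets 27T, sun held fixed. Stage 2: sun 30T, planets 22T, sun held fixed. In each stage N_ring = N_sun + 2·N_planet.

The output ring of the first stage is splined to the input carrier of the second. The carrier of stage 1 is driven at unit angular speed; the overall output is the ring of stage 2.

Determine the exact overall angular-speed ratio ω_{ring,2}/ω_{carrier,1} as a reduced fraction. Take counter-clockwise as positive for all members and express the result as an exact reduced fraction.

Stage 1: N_ring = 36 + 2·27 = 90
Stage 1: 36(ω_s−ω_c) = −90(ω_r−ω_c),  ω_s=0, ω_c=1
Stage 1: ω_r = 1 − (36/90)(0−1) = 7/5
  ⇒ ω_r¹/ω_c¹ = 7/5
Stage 2: N_ring = 30 + 2·22 = 74
Stage 2: 30(ω_s−ω_c) = −74(ω_r−ω_c),  ω_s=0, ω_c=1
Stage 2: ω_r = 1 − (30/74)(0−1) = 52/37
  ⇒ ω_r²/ω_c² = 52/37
Coupling ω_c² = ω_r¹ ⇒ overall = 7/5 × 52/37 = 364/185

364/185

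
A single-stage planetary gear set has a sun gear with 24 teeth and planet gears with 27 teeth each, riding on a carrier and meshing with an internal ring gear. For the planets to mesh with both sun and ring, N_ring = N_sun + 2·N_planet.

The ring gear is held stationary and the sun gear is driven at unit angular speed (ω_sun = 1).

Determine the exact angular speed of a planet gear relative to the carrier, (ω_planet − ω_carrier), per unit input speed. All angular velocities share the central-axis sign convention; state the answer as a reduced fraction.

-104/153

N_ring = 24 + 2·27 = 78
24(ω_s−ω_c) = −78(ω_r−ω_c),  ω_r=0, ω_s=1
24(1−ω_c) = −78(0−ω_c)  ⇒  102ω_c = 24  ⇒  ω_c = 4/17
sun–planet: 24·(1−4/17) = −27·(ω_p−ω_c)  ⇒  ω_p−ω_c = −(24/27)·(13/17) = -104/153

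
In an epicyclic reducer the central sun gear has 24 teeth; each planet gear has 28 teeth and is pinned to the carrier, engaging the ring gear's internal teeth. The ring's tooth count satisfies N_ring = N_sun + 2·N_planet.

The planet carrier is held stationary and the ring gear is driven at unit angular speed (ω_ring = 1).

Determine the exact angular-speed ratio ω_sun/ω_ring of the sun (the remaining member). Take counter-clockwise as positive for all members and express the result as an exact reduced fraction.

-10/3

N_ring = 24 + 2·28 = 80
24(ω_s−ω_c) = −80(ω_r−ω_c),  ω_c=0, ω_r=1
ω_s = 0 − (80/24)(1−0) = -10/3
ω_s/ω_r = -10/3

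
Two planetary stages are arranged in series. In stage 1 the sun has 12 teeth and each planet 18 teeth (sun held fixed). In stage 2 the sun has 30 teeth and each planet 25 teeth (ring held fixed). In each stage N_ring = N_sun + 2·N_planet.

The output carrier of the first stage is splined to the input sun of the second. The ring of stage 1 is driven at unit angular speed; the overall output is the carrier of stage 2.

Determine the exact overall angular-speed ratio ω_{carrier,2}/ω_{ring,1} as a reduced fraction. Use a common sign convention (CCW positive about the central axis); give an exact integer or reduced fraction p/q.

12/55

Stage 1: N_ring = 12 + 2·18 = 48
Stage 1: 12(ω_s−ω_c) = −48(ω_r−ω_c),  ω_s=0, ω_r=1
Stage 1: 12(0−ω_c) = −48(1−ω_c)  ⇒  60ω_c = 48  ⇒  ω_c = 4/5
  ⇒ ω_c¹/ω_r¹ = 4/5
Stage 2: N_ring = 30 + 2·25 = 80
Stage 2: 30(ω_s−ω_c) = −80(ω_r−ω_c),  ω_r=0, ω_s=1
Stage 2: 30(1−ω_c) = −80(0−ω_c)  ⇒  110ω_c = 30  ⇒  ω_c = 3/11
  ⇒ ω_c²/ω_s² = 3/11
Coupling ω_s² = ω_c¹ ⇒ overall = 4/5 × 3/11 = 12/55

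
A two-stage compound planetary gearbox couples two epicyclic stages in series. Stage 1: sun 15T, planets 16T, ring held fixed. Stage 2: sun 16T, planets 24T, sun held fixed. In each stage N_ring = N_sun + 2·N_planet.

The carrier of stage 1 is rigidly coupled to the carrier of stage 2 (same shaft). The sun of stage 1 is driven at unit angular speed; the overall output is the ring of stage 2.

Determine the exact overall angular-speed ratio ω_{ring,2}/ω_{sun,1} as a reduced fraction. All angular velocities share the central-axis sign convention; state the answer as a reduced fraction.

75/248

Stage 1: N_ring = 15 + 2·16 = 47
Stage 1: 15(ω_s−ω_c) = −47(ω_r−ω_c),  ω_r=0, ω_s=1
Stage 1: 15(1−ω_c) = −47(0−ω_c)  ⇒  62ω_c = 15  ⇒  ω_c = 15/62
  ⇒ ω_c¹/ω_s¹ = 15/62
Stage 2: N_ring = 16 + 2·24 = 64
Stage 2: 16(ω_s−ω_c) = −64(ω_r−ω_c),  ω_s=0, ω_c=1
Stage 2: ω_r = 1 − (16/64)(0−1) = 5/4
  ⇒ ω_r²/ω_c² = 5/4
Coupling ω_c² = ω_c¹ ⇒ overall = 15/62 × 5/4 = 75/248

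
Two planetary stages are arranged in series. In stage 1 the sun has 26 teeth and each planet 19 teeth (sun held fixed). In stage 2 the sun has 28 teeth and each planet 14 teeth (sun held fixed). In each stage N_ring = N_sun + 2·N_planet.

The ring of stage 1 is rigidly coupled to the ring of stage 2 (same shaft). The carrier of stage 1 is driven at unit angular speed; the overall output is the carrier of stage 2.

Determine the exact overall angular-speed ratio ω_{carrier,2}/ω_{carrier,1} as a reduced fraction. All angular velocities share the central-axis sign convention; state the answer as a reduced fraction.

Stage 1: N_ring = 26 + 2·19 = 64
Stage 1: 26(ω_s−ω_c) = −64(ω_r−ω_c),  ω_s=0, ω_c=1
Stage 1: ω_r = 1 − (26/64)(0−1) = 45/32
  ⇒ ω_r¹/ω_c¹ = 45/32
Stage 2: N_ring = 28 + 2·14 = 56
Stage 2: 28(ω_s−ω_c) = −56(ω_r−ω_c),  ω_s=0, ω_r=1
Stage 2: 28(0−ω_c) = −56(1−ω_c)  ⇒  84ω_c = 56  ⇒  ω_c = 2/3
  ⇒ ω_c²/ω_r² = 2/3
Coupling ω_r² = ω_r¹ ⇒ overall = 45/32 × 2/3 = 15/16

15/16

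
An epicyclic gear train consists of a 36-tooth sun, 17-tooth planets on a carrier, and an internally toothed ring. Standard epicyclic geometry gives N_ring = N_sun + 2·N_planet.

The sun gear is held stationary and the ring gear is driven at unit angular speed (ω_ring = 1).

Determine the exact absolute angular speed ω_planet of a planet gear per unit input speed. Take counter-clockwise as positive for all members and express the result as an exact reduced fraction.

N_ring = 36 + 2·17 = 70
36(ω_s−ω_c) = −70(ω_r−ω_c),  ω_s=0, ω_r=1
36(0−ω_c) = −70(1−ω_c)  ⇒  106ω_c = 70  ⇒  ω_c = 35/53
sun–planet: 36·(0−35/53) = −17·(ω_p−ω_c)  ⇒  ω_p−ω_c = −(36/17)·(-35/53) = 1260/901
ω_p = 35/53 + 1260/901 = 35/17

35/17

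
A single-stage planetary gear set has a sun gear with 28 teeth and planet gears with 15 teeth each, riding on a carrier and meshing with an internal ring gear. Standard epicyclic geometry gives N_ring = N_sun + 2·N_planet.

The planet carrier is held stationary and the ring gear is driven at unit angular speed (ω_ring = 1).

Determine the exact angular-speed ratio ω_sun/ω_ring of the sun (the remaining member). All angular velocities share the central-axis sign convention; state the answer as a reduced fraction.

N_ring = 28 + 2·15 = 58
28(ω_s−ω_c) = −58(ω_r−ω_c),  ω_c=0, ω_r=1
ω_s = 0 − (58/28)(1−0) = -29/14
ω_s/ω_r = -29/14

-29/14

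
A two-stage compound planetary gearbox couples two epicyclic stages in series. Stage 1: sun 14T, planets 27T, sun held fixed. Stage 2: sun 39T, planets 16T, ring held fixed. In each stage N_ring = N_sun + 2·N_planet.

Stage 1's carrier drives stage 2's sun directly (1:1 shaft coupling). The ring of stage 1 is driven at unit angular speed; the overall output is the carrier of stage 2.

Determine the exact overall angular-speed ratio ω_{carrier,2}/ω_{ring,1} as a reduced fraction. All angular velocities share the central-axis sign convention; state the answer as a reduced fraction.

Stage 1: N_ring = 14 + 2·27 = 68
Stage 1: 14(ω_s−ω_c) = −68(ω_r−ω_c),  ω_s=0, ω_r=1
Stage 1: 14(0−ω_c) = −68(1−ω_c)  ⇒  82ω_c = 68  ⇒  ω_c = 34/41
  ⇒ ω_c¹/ω_r¹ = 34/41
Stage 2: N_ring = 39 + 2·16 = 71
Stage 2: 39(ω_s−ω_c) = −71(ω_r−ω_c),  ω_r=0, ω_s=1
Stage 2: 39(1−ω_c) = −71(0−ω_c)  ⇒  110ω_c = 39  ⇒  ω_c = 39/110
  ⇒ ω_c²/ω_s² = 39/110
Coupling ω_s² = ω_c¹ ⇒ overall = 34/41 × 39/110 = 663/2255

663/2255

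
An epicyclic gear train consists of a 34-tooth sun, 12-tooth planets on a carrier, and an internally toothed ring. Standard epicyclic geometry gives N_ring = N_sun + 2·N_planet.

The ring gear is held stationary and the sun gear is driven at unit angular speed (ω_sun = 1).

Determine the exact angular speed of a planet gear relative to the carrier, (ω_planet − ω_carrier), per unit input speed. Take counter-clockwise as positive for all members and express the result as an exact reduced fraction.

-493/276

N_ring = 34 + 2·12 = 58
34(ω_s−ω_c) = −58(ω_r−ω_c),  ω_r=0, ω_s=1
34(1−ω_c) = −58(0−ω_c)  ⇒  92ω_c = 34  ⇒  ω_c = 17/46
sun–planet: 34·(1−17/46) = −12·(ω_p−ω_c)  ⇒  ω_p−ω_c = −(34/12)·(29/46) = -493/276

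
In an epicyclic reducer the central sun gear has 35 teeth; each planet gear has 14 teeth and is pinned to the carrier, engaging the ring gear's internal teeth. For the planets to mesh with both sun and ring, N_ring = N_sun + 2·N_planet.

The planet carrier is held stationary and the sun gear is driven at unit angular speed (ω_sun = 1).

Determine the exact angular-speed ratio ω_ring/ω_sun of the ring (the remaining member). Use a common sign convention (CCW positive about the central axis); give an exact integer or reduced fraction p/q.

N_ring = 35 + 2·14 = 63
35(ω_s−ω_c) = −63(ω_r−ω_c),  ω_c=0, ω_s=1
ω_r = 0 − (35/63)(1−0) = -5/9
ω_r/ω_s = -5/9

-5/9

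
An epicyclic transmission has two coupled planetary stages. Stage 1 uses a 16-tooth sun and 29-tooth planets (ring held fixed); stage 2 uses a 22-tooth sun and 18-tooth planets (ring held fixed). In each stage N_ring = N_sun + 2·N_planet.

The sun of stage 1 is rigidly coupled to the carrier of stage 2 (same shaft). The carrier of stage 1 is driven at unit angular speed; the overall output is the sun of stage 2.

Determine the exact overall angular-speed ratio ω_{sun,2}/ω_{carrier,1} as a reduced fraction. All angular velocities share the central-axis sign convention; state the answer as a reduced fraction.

Stage 1: N_ring = 16 + 2·29 = 74
Stage 1: 16(ω_s−ω_c) = −74(ω_r−ω_c),  ω_r=0, ω_c=1
Stage 1: ω_s = 1 − (74/16)(0−1) = 45/8
  ⇒ ω_s¹/ω_c¹ = 45/8
Stage 2: N_ring = 22 + 2·18 = 58
Stage 2: 22(ω_s−ω_c) = −58(ω_r−ω_c),  ω_r=0, ω_c=1
Stage 2: ω_s = 1 − (58/22)(0−1) = 40/11
  ⇒ ω_s²/ω_c² = 40/11
Coupling ω_c² = ω_s¹ ⇒ overall = 45/8 × 40/11 = 225/11

225/11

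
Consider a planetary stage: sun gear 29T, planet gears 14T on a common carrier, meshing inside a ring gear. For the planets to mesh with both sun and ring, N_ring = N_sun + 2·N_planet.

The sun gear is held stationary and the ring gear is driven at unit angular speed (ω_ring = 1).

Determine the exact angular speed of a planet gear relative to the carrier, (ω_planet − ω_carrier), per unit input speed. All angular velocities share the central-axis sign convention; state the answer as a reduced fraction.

1653/1204

N_ring = 29 + 2·14 = 57
29(ω_s−ω_c) = −57(ω_r−ω_c),  ω_s=0, ω_r=1
29(0−ω_c) = −57(1−ω_c)  ⇒  86ω_c = 57  ⇒  ω_c = 57/86
sun–planet: 29·(0−57/86) = −14·(ω_p−ω_c)  ⇒  ω_p−ω_c = −(29/14)·(-57/86) = 1653/1204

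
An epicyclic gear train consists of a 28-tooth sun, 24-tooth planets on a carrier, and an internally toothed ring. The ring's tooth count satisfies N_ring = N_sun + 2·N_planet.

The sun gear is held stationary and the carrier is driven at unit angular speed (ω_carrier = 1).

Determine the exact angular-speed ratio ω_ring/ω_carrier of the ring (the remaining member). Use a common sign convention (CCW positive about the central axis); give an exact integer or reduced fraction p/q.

26/19

N_ring = 28 + 2·24 = 76
28(ω_s−ω_c) = −76(ω_r−ω_c),  ω_s=0, ω_c=1
ω_r = 1 − (28/76)(0−1) = 26/19
ω_r/ω_c = 26/19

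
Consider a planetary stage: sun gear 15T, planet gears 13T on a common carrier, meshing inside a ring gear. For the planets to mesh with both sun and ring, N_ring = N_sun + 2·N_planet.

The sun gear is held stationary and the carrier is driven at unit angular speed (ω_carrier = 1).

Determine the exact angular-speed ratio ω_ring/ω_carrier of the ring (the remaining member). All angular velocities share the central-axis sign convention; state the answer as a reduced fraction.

N_ring = 15 + 2·13 = 41
15(ω_s−ω_c) = −41(ω_r−ω_c),  ω_s=0, ω_c=1
ω_r = 1 − (15/41)(0−1) = 56/41
ω_r/ω_c = 56/41

56/41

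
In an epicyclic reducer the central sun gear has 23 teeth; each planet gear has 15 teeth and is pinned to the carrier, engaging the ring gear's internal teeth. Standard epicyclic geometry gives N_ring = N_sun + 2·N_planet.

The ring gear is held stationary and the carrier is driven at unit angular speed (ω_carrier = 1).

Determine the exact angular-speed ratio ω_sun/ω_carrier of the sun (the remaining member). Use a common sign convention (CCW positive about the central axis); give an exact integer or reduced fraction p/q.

N_ring = 23 + 2·15 = 53
23(ω_s−ω_c) = −53(ω_r−ω_c),  ω_r=0, ω_c=1
ω_s = 1 − (53/23)(0−1) = 76/23
ω_s/ω_c = 76/23

76/23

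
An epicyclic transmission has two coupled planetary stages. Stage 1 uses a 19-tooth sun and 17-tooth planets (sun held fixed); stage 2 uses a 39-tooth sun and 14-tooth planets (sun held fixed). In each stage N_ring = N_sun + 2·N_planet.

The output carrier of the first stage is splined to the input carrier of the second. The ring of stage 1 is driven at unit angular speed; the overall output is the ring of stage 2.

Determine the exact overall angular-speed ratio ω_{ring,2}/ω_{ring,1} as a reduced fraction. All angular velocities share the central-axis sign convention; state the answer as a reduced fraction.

2809/2412

Stage 1: N_ring = 19 + 2·17 = 53
Stage 1: 19(ω_s−ω_c) = −53(ω_r−ω_c),  ω_s=0, ω_r=1
Stage 1: 19(0−ω_c) = −53(1−ω_c)  ⇒  72ω_c = 53  ⇒  ω_c = 53/72
  ⇒ ω_c¹/ω_r¹ = 53/72
Stage 2: N_ring = 39 + 2·14 = 67
Stage 2: 39(ω_s−ω_c) = −67(ω_r−ω_c),  ω_s=0, ω_c=1
Stage 2: ω_r = 1 − (39/67)(0−1) = 106/67
  ⇒ ω_r²/ω_c² = 106/67
Coupling ω_c² = ω_c¹ ⇒ overall = 53/72 × 106/67 = 2809/2412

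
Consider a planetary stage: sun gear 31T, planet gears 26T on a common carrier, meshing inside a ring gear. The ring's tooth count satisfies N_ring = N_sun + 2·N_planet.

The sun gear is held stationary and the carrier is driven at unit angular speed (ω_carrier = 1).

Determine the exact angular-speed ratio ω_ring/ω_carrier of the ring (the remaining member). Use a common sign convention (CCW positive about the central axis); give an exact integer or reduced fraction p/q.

N_ring = 31 + 2·26 = 83
31(ω_s−ω_c) = −83(ω_r−ω_c),  ω_s=0, ω_c=1
ω_r = 1 − (31/83)(0−1) = 114/83
ω_r/ω_c = 114/83

114/83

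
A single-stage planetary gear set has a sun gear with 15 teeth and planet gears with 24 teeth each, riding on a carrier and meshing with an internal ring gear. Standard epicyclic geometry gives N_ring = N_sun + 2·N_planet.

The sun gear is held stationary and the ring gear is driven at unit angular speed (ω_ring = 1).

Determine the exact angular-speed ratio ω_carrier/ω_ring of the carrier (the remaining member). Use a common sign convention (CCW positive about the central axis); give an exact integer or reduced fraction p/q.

N_ring = 15 + 2·24 = 63
15(ω_s−ω_c) = −63(ω_r−ω_c),  ω_s=0, ω_r=1
15(0−ω_c) = −63(1−ω_c)  ⇒  78ω_c = 63  ⇒  ω_c = 21/26
ω_c/ω_r = 21/26

21/26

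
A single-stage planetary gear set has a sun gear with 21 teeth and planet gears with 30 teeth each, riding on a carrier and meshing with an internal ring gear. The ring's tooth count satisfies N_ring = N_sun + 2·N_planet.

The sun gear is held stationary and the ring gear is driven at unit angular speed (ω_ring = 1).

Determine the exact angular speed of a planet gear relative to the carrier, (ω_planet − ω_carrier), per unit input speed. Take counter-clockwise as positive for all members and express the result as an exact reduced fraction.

189/340

N_ring = 21 + 2·30 = 81
21(ω_s−ω_c) = −81(ω_r−ω_c),  ω_s=0, ω_r=1
21(0−ω_c) = −81(1−ω_c)  ⇒  102ω_c = 81  ⇒  ω_c = 27/34
sun–planet: 21·(0−27/34) = −30·(ω_p−ω_c)  ⇒  ω_p−ω_c = −(21/30)·(-27/34) = 189/340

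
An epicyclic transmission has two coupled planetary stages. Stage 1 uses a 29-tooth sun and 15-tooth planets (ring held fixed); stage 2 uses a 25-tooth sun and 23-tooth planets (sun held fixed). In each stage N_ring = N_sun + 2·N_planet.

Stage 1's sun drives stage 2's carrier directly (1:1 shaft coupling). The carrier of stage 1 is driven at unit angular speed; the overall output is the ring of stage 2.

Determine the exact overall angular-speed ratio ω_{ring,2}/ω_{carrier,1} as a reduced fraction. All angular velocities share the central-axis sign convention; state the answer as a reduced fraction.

8448/2059

Stage 1: N_ring = 29 + 2·15 = 59
Stage 1: 29(ω_s−ω_c) = −59(ω_r−ω_c),  ω_r=0, ω_c=1
Stage 1: ω_s = 1 − (59/29)(0−1) = 88/29
  ⇒ ω_s¹/ω_c¹ = 88/29
Stage 2: N_ring = 25 + 2·23 = 71
Stage 2: 25(ω_s−ω_c) = −71(ω_r−ω_c),  ω_s=0, ω_c=1
Stage 2: ω_r = 1 − (25/71)(0−1) = 96/71
  ⇒ ω_r²/ω_c² = 96/71
Coupling ω_c² = ω_s¹ ⇒ overall = 88/29 × 96/71 = 8448/2059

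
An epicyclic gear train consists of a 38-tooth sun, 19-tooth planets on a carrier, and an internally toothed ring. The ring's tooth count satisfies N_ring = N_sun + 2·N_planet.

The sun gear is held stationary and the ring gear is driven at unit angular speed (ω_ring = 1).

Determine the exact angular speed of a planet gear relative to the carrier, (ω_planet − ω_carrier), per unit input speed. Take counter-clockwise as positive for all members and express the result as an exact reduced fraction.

4/3

N_ring = 38 + 2·19 = 76
38(ω_s−ω_c) = −76(ω_r−ω_c),  ω_s=0, ω_r=1
38(0−ω_c) = −76(1−ω_c)  ⇒  114ω_c = 76  ⇒  ω_c = 2/3
sun–planet: 38·(0−2/3) = −19·(ω_p−ω_c)  ⇒  ω_p−ω_c = −(38/19)·(-2/3) = 4/3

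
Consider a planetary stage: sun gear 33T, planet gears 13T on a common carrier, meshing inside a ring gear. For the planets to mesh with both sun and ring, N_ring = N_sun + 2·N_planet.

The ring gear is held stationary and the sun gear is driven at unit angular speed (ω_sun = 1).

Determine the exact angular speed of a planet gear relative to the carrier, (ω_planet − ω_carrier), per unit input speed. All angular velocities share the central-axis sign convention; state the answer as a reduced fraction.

-1947/1196

N_ring = 33 + 2·13 = 59
33(ω_s−ω_c) = −59(ω_r−ω_c),  ω_r=0, ω_s=1
33(1−ω_c) = −59(0−ω_c)  ⇒  92ω_c = 33  ⇒  ω_c = 33/92
sun–planet: 33·(1−33/92) = −13·(ω_p−ω_c)  ⇒  ω_p−ω_c = −(33/13)·(59/92) = -1947/1196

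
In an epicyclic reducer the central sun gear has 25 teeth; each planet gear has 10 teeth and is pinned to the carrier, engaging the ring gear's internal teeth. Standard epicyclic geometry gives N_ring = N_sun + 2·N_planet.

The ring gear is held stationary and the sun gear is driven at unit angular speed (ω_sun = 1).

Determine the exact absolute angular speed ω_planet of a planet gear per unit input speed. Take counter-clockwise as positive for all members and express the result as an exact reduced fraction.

-5/4

N_ring = 25 + 2·10 = 45
25(ω_s−ω_c) = −45(ω_r−ω_c),  ω_r=0, ω_s=1
25(1−ω_c) = −45(0−ω_c)  ⇒  70ω_c = 25  ⇒  ω_c = 5/14
sun–planet: 25·(1−5/14) = −10·(ω_p−ω_c)  ⇒  ω_p−ω_c = −(25/10)·(9/14) = -45/28
ω_p = 5/14 − 45/28 = -5/4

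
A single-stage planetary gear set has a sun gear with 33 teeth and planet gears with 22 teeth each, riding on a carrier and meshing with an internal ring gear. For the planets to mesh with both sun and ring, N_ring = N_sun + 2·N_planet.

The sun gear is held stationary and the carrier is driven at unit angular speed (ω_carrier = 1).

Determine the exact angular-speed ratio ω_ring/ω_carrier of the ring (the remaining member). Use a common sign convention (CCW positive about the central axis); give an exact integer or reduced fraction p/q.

10/7

N_ring = 33 + 2·22 = 77
33(ω_s−ω_c) = −77(ω_r−ω_c),  ω_s=0, ω_c=1
ω_r = 1 − (33/77)(0−1) = 10/7
ω_r/ω_c = 10/7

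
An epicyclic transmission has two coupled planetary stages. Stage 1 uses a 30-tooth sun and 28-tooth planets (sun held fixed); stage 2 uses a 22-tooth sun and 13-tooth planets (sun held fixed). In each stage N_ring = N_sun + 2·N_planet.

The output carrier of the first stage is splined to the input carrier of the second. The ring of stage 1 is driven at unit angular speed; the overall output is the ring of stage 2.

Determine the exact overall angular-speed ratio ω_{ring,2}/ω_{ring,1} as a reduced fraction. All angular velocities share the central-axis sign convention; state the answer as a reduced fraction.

Stage 1: N_ring = 30 + 2·28 = 86
Stage 1: 30(ω_s−ω_c) = −86(ω_r−ω_c),  ω_s=0, ω_r=1
Stage 1: 30(0−ω_c) = −86(1−ω_c)  ⇒  116ω_c = 86  ⇒  ω_c = 43/58
  ⇒ ω_c¹/ω_r¹ = 43/58
Stage 2: N_ring = 22 + 2·13 = 48
Stage 2: 22(ω_s−ω_c) = −48(ω_r−ω_c),  ω_s=0, ω_c=1
Stage 2: ω_r = 1 − (22/48)(0−1) = 35/24
  ⇒ ω_r²/ω_c² = 35/24
Coupling ω_c² = ω_c¹ ⇒ overall = 43/58 × 35/24 = 1505/1392

1505/1392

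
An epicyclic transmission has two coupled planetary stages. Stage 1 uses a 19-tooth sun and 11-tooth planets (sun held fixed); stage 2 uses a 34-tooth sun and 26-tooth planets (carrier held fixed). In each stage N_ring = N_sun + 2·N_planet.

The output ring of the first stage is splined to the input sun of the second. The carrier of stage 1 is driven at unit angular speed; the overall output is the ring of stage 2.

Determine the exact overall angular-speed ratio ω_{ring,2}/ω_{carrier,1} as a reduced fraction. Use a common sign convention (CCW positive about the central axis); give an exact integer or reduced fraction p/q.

Stage 1: N_ring = 19 + 2·11 = 41
Stage 1: 19(ω_s−ω_c) = −41(ω_r−ω_c),  ω_s=0, ω_c=1
Stage 1: ω_r = 1 − (19/41)(0−1) = 60/41
  ⇒ ω_r¹/ω_c¹ = 60/41
Stage 2: N_ring = 34 + 2·26 = 86
Stage 2: 34(ω_s−ω_c) = −86(ω_r−ω_c),  ω_c=0, ω_s=1
Stage 2: ω_r = 0 − (34/86)(1−0) = -17/43
  ⇒ ω_r²/ω_s² = -17/43
Coupling ω_s² = ω_r¹ ⇒ overall = 60/41 × -17/43 = -1020/1763

-1020/1763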